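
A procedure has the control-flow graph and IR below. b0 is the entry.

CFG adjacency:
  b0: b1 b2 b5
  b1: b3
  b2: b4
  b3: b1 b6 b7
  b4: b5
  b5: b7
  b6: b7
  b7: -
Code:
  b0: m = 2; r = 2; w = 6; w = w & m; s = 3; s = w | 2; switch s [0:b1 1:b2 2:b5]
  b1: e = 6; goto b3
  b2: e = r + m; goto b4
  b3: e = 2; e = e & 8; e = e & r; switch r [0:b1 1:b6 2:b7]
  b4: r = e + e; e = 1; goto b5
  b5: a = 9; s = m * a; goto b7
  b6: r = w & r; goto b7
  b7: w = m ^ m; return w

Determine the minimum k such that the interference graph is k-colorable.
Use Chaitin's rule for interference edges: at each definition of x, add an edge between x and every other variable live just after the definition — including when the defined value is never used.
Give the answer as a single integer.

Per-block:
  b0: {m,r,s,w} / ∅
  b1: {e} / ∅
  b2: {e} / {m,r}
  b3: {e} / {r}
  b4: {e,r} / {e}
  b5: {a,s} / {m}
  b6: {r} / {r,w}
  b7: {w} / {m}

Backward fixpoint:
  b0 li=∅ lo={m,r,w}
  b1 li={m,r,w} lo={m,r,w}
  b2 li={m,r} lo={e,m}
  b3 li={m,r,w} lo={m,r,w}
  b4 li={e,m} lo={m}
  b5 li={m} lo={m}
  b6 li={m,r,w} lo={m}
  b7 li={m} lo=∅

Interfere edges:
  a — {m}
  e — {m,r,w}
  m — {a,e,r,s,w}
  r — {e,m,s,w}
  s — {m,r,w}
  w — {e,m,r,s}

Registers:
  {e,m,r,w} pairwise interfere (4-clique) ⇒ χ ≥ 4
  assign a→r1 e→r3 m→r0 r→r1 s→r3 w→r2 — no edge inside a register ⇒ χ ≤ 4
  χ = 4

Answer: 4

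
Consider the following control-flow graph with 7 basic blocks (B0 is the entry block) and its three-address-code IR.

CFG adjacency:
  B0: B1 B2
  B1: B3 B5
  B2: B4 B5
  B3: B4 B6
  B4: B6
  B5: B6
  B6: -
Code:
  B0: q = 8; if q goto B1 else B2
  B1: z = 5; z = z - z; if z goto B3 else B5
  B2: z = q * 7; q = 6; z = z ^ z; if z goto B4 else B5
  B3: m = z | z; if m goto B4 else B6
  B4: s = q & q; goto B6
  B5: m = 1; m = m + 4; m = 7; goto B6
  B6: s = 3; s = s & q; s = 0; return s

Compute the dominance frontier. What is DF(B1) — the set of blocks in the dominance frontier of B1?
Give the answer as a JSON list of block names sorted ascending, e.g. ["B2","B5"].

idom tree: B1←B0 B2←B0 B3←B1 B4←B0 B5←B0 B6←B0
Join-block Dom:
  B4: preds {B2,B3}: {B0,B2} ∩ {B0,B1,B3} = {B0}; idom=B0
  B5: preds {B1,B2}: {B0,B1} ∩ {B0,B2} = {B0}; idom=B0
  B6: preds {B3,B4,B5}: {B0,B1,B3} ∩ {B0,B4} ∩ {B0,B5} = {B0}; idom=B0

DF walk-up:
  B4←B2: walk B2 to B0
  B4←B3: walk B3→B1 to B0
  B5←B1: walk B1 to B0
  B5←B2: walk B2 to B0
  B6←B3: walk B3→B1 to B0
  B6←B4: walk B4 to B0
  B6←B5: walk B5 to B0
  B0: DF=∅
  B1: DF={B4,B5,B6}
  B2: DF={B4,B5}
  B3: DF={B4,B6}
  B4: DF={B6}
  B5: DF={B6}
  B6: DF=∅

DF(B1) = ["B4", "B5", "B6"]

Answer: ["B4", "B5", "B6"]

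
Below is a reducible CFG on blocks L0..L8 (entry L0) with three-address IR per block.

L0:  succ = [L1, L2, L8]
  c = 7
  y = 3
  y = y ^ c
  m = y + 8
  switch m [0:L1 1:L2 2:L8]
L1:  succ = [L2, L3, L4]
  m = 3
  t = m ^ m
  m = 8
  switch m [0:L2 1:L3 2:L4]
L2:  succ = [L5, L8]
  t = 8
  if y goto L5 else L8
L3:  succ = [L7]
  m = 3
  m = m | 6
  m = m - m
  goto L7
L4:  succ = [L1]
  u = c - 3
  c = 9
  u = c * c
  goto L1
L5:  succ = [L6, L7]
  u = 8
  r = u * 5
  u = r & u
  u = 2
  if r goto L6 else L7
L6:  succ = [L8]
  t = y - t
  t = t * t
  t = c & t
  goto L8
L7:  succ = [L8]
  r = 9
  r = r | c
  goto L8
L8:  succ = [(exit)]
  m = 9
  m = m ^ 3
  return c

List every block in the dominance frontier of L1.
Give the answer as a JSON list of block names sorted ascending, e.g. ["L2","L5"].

Answer: ["L1", "L2", "L7"]

Working:
idom tree: L1←L0 L2←L0 L3←L1 L4←L1 L5←L2 L6←L5 L7←L0 L8←L0
Join-block Dom:
  L1: preds {L0,L4}: {L0} ∩ {L0,L1,L4} = {L0}; idom=L0
  L2: preds {L0,L1}: {L0} ∩ {L0,L1} = {L0}; idom=L0
  L7: preds {L3,L5}: {L0,L1,L3} ∩ {L0,L2,L5} = {L0}; idom=L0
  L8: preds {L0,L2,L6,L7}: {L0} ∩ {L0,L2} ∩ {L0,L2,L5,L6} ∩ {L0,L7} = {L0}; idom=L0

DF derivation:
  L1←L0: walk · to L0
  L1←L4: walk L4→L1 to L0
  L2←L0: walk · to L0
  L2←L1: walk L1 to L0
  L7←L3: walk L3→L1 to L0
  L7←L5: walk L5→L2 to L0
  L8←L0: walk · to L0
  L8←L2: walk L2 to L0
  L8←L6: walk L6→L5→L2 to L0
  L8←L7: walk L7 to L0
  L0: DF=∅
  L1: DF={L1,L2,L7}
  L2: DF={L7,L8}
  L3: DF={L7}
  L4: DF={L1}
  L5: DF={L7,L8}
  L6: DF={L8}
  L7: DF={L8}
  L8: DF=∅

DF(L1) = ["L1", "L2", "L7"]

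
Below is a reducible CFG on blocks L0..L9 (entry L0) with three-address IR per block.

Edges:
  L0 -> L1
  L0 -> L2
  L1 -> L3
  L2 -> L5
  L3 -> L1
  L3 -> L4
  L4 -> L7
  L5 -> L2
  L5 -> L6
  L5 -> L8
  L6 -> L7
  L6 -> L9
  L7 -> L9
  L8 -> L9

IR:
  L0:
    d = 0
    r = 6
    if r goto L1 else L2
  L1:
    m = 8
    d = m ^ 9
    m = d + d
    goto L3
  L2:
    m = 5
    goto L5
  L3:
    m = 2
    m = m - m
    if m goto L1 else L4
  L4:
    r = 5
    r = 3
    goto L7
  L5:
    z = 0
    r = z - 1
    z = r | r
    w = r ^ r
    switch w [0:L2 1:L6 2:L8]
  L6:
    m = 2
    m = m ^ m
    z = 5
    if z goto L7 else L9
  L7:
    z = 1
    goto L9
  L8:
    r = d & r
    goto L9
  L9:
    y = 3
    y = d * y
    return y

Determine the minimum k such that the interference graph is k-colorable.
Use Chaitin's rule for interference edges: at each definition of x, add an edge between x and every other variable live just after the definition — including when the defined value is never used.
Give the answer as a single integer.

Answer: 3

Working:
Block summaries:
  L0 def {d,r} use ∅
  L1 def {d,m} use ∅
  L2 def {m} use ∅
  L3 def {m} use ∅
  L4 def {r} use ∅
  L5 def {r,w,z} use ∅
  L6 def {m,z} use ∅
  L7 def {z} use ∅
  L8 def {r} use {d,r}
  L9 def {y} use {d}

Backward fixpoint:
  L0: in=∅ out={d}
  L1: in=∅ out={d}
  L2: in={d} out={d}
  L3: in={d} out={d}
  L4: in={d} out={d}
  L5: in={d} out={d,r}
  L6: in={d} out={d}
  L7: in={d} out={d}
  L8: in={d,r} out={d}
  L9: in={d} out=∅

Conflict graph:
  d: {m,r,w,y,z}
  m: {d}
  r: {d,w,z}
  w: {d,r}
  y: {d}
  z: {d,r}

Chromatic number:
  clique {d,r,w} ⇒ need ≥ 3
  assign d→c0 m→c1 r→c1 w→c2 y→c1 z→c2 — no edge inside a register ⇒ χ ≤ 3
  χ = 3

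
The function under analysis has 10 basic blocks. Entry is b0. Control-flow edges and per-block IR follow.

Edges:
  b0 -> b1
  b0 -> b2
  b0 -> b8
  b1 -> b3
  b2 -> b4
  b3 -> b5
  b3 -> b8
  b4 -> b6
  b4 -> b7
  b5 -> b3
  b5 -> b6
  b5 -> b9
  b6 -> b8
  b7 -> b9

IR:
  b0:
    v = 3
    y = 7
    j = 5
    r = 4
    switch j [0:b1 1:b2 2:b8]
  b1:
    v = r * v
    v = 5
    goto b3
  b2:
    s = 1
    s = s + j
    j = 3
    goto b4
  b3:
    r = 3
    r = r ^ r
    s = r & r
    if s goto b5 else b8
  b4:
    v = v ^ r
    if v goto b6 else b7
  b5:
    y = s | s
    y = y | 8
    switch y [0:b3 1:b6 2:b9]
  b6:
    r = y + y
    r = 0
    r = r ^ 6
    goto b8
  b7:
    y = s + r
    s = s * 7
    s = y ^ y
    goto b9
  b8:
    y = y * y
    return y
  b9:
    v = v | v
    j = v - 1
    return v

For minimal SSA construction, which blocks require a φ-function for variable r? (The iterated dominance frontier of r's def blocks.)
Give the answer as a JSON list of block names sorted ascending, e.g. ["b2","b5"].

Answer: ["b3", "b6", "b8", "b9"]

Working:
idom tree: b1←b0 b2←b0 b3←b1 b4←b2 b5←b3 b6←b0 b7←b4 b8←b0 b9←b0
Dom∩ at merges:
  b3: preds {b1,b5}: {b0,b1} ∩ {b0,b1,b3,b5} = {b0,b1}; idom=b1
  b6: preds {b4,b5}: {b0,b2,b4} ∩ {b0,b1,b3,b5} = {b0}; idom=b0
  b8: preds {b0,b3,b6}: {b0} ∩ {b0,b1,b3} ∩ {b0,b6} = {b0}; idom=b0
  b9: preds {b5,b7}: {b0,b1,b3,b5} ∩ {b0,b2,b4,b7} = {b0}; idom=b0

DF derivation:
  join b3 pred b1: · stop@b1
  join b3 pred b5: b5→b3 stop@b1
  join b6 pred b4: b4→b2 stop@b0
  join b6 pred b5: b5→b3→b1 stop@b0
  join b8 pred b0: · stop@b0
  join b8 pred b3: b3→b1 stop@b0
  join b8 pred b6: b6 stop@b0
  join b9 pred b5: b5→b3→b1 stop@b0
  join b9 pred b7: b7→b4→b2 stop@b0
  DF(b0)=∅
  DF(b1)={b6,b8,b9}
  DF(b2)={b6,b9}
  DF(b3)={b3,b6,b8,b9}
  DF(b4)={b6,b9}
  DF(b5)={b3,b6,b9}
  DF(b6)={b8}
  DF(b7)={b9}
  DF(b8)=∅
  DF(b9)=∅

φ for r: defs {b0,b3,b6}
  DF⁺ = {b3,b6,b8,b9}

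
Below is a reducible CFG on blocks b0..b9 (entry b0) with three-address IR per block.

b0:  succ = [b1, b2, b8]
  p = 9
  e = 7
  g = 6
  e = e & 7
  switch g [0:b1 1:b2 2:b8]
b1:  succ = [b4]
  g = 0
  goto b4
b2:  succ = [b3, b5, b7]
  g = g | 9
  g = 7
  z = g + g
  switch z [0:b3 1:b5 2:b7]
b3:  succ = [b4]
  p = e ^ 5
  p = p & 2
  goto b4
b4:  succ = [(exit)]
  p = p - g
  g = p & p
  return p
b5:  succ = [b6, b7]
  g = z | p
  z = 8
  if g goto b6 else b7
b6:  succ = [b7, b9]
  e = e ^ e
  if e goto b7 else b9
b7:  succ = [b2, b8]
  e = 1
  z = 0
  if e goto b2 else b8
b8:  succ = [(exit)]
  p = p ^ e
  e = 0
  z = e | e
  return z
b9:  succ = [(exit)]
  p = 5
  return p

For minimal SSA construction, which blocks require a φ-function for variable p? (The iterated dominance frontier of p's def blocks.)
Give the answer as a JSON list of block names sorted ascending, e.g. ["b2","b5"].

idom tree: b1←b0 b2←b0 b3←b2 b4←b0 b5←b2 b6←b5 b7←b2 b8←b0 b9←b6
Join-block Dom:
  b2: preds {b0,b7}: {b0} ∩ {b0,b2,b7} = {b0}; idom=b0
  b4: preds {b1,b3}: {b0,b1} ∩ {b0,b2,b3} = {b0}; idom=b0
  b7: preds {b2,b5,b6}: {b0,b2} ∩ {b0,b2,b5} ∩ {b0,b2,b5,b6} = {b0,b2}; idom=b2
  b8: preds {b0,b7}: {b0} ∩ {b0,b2,b7} = {b0}; idom=b0

DF derivation:
  b2←b0: walk · to b0
  b2←b7: walk b7→b2 to b0
  b4←b1: walk b1 to b0
  b4←b3: walk b3→b2 to b0
  b7←b2: walk · to b2
  b7←b5: walk b5 to b2
  b7←b6: walk b6→b5 to b2
  b8←b0: walk · to b0
  b8←b7: walk b7→b2 to b0
  DF(b0)=∅
  DF(b1)={b4}
  DF(b2)={b2,b4,b8}
  DF(b3)={b4}
  DF(b4)=∅
  DF(b5)={b7}
  DF(b6)={b7}
  DF(b7)={b2,b8}
  DF(b8)=∅
  DF(b9)=∅

φ for p: defs {b0,b3,b4,b8,b9}
  DF⁺ = {b4}

Answer: ["b4"]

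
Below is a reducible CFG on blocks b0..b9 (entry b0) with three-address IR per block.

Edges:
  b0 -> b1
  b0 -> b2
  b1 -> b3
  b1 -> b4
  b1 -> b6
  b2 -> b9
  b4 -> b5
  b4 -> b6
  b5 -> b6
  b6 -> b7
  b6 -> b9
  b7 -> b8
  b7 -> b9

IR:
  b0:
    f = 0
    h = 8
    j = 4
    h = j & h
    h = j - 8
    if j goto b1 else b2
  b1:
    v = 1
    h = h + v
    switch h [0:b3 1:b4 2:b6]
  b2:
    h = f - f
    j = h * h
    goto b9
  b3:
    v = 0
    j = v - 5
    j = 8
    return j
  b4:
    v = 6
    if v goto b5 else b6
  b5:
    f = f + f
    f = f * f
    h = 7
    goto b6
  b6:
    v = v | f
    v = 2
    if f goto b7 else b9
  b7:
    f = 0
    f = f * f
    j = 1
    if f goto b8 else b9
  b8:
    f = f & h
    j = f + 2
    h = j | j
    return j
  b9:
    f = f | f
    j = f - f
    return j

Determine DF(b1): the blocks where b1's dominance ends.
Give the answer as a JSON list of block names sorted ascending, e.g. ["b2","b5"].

idom tree: b1←b0 b2←b0 b3←b1 b4←b1 b5←b4 b6←b1 b7←b6 b8←b7 b9←b0
Join-block Dom:
  b6: preds {b1,b4,b5}: {b0,b1} ∩ {b0,b1,b4} ∩ {b0,b1,b4,b5} = {b0,b1}; idom=b1
  b9: preds {b2,b6,b7}: {b0,b2} ∩ {b0,b1,b6} ∩ {b0,b1,b6,b7} = {b0}; idom=b0

Frontier:
  b6←b1: walk · to b1
  b6←b4: walk b4 to b1
  b6←b5: walk b5→b4 to b1
  b9←b2: walk b2 to b0
  b9←b6: walk b6→b1 to b0
  b9←b7: walk b7→b6→b1 to b0
  b0 → ∅
  b1 → {b9}
  b2 → {b9}
  b3 → ∅
  b4 → {b6}
  b5 → {b6}
  b6 → {b9}
  b7 → {b9}
  b8 → ∅
  b9 → ∅

DF(b1) = ["b9"]

Answer: ["b9"]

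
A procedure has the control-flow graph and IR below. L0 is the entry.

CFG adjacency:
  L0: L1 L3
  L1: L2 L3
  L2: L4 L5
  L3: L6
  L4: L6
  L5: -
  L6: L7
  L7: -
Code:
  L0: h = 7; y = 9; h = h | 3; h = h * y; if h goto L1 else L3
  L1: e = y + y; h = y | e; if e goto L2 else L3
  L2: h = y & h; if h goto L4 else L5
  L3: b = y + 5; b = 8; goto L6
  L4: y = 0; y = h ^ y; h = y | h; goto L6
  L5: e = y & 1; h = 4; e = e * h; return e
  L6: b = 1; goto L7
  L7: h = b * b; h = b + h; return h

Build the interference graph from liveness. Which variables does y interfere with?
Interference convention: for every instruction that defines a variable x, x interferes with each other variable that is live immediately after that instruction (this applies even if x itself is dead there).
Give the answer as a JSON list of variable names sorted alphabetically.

Per-block:
  L0 def {h,y} use ∅
  L1 def {e,h} use {y}
  L2 def {h} use {h,y}
  L3 def {b} use {y}
  L4 def {h,y} use {h}
  L5 def {e,h} use {y}
  L6 def {b} use ∅
  L7 def {h} use {b}

Liveness:
  L0: in=∅ out={y}
  L1: in={y} out={h,y}
  L2: in={h,y} out={h,y}
  L3: in={y} out=∅
  L4: in={h} out=∅
  L5: in={y} out=∅
  L6: in=∅ out={b}
  L7: in={b} out=∅

Interfere edges:
  b↔{h}
  e↔{h,y}
  h↔{b,e,y}
  y↔{e,h}

N(y) = ["e", "h"]

Answer: ["e", "h"]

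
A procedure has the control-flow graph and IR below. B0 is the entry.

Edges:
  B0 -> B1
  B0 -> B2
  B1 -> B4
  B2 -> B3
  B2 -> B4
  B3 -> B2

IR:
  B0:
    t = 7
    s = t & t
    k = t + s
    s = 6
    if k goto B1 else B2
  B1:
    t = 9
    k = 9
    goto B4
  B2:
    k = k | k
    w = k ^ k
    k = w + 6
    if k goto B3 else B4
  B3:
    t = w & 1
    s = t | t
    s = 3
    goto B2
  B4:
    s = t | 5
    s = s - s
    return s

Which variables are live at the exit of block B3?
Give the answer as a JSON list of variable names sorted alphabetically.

Block summaries:
  B0: def={k,s,t} ue=∅
  B1: def={k,t} ue=∅
  B2: def={k,w} ue={k}
  B3: def={s,t} ue={w}
  B4: def={s} ue={t}

Live sets:
  live B0: ∅→{k,t}
  live B1: ∅→{t}
  live B2: {k,t}→{k,t,w}
  live B3: {k,w}→{k,t}
  live B4: {t}→∅

live-out(B3) = ["k", "t"]

Answer: ["k", "t"]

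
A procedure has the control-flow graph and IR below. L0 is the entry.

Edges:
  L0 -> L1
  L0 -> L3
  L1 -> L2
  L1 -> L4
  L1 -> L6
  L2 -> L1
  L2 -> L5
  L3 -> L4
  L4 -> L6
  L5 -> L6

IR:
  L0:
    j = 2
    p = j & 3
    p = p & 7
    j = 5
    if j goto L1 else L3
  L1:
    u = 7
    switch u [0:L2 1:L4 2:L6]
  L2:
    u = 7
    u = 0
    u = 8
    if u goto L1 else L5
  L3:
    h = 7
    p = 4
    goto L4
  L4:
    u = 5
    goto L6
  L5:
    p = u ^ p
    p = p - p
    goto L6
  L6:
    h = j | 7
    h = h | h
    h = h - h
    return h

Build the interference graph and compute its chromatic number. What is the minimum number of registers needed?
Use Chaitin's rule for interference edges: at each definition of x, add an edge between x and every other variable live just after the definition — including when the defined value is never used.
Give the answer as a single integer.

Answer: 3

Working:
Block summaries:
  L0 def {j,p} use ∅
  L1 def {u} use ∅
  L2 def {u} use ∅
  L3 def {h,p} use ∅
  L4 def {u} use ∅
  L5 def {p} use {p,u}
  L6 def {h} use {j}

Live sets:
  live L0: ∅→{j,p}
  live L1: {j,p}→{j,p}
  live L2: {j,p}→{j,p,u}
  live L3: {j}→{j}
  live L4: {j}→{j}
  live L5: {j,p,u}→{j}
  live L6: {j}→∅

Conflict graph:
  h — {j}
  j — {h,p,u}
  p — {j,u}
  u — {j,p}

Registers:
  lower bound: {j,p,u} mutually conflict ⇒ χ ≥ 3
  3-colouring: c0={j}  c1={h,p}  c2={u}
  χ = 3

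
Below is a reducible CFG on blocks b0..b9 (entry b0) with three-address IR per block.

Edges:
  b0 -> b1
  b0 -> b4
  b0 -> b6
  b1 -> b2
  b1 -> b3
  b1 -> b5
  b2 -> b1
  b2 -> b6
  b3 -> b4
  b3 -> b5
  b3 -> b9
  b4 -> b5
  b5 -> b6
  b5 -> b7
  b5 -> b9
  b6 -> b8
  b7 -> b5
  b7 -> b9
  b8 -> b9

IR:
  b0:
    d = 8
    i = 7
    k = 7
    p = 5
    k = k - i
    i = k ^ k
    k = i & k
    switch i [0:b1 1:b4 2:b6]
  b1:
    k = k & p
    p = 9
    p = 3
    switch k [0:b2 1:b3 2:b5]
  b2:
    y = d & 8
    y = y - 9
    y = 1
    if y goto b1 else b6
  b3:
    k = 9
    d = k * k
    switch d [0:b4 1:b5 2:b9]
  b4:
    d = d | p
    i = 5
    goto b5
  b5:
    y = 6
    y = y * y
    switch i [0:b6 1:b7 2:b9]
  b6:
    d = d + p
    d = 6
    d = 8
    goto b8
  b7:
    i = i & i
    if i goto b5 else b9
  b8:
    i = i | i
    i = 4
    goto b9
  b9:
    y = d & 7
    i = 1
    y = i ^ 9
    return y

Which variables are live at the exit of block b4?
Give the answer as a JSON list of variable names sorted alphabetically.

Answer: ["d", "i", "p"]

Derivation:
def/use:
  b0: {d,i,k,p} / ∅
  b1: {k,p} / {k,p}
  b2: {y} / {d}
  b3: {d,k} / ∅
  b4: {d,i} / {d,p}
  b5: {y} / {i}
  b6: {d} / {d,p}
  b7: {i} / {i}
  b8: {i} / {i}
  b9: {i,y} / {d}

Backward fixpoint:
  b0: in=∅ out={d,i,k,p}
  b1: in={d,i,k,p} out={d,i,k,p}
  b2: in={d,i,k,p} out={d,i,k,p}
  b3: in={i,p} out={d,i,p}
  b4: in={d,p} out={d,i,p}
  b5: in={d,i,p} out={d,i,p}
  b6: in={d,i,p} out={d,i}
  b7: in={d,i,p} out={d,i,p}
  b8: in={d,i} out={d}
  b9: in={d} out=∅

live-out(b4) = ["d", "i", "p"]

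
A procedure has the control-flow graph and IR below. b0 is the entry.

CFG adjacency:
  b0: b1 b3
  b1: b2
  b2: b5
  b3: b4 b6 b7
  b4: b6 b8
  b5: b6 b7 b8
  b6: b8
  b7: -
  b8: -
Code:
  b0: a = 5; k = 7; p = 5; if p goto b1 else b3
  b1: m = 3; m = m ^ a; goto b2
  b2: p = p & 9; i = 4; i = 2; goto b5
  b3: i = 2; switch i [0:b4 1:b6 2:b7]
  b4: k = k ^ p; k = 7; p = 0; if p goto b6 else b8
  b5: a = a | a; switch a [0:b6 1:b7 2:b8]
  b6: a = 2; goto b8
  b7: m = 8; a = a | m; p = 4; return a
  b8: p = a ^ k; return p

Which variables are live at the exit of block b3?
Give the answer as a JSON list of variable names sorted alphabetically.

Answer: ["a", "k", "p"]

Working:
Per-block:
  b0 def {a,k,p} use ∅
  b1 def {m} use {a}
  b2 def {i,p} use {p}
  b3 def {i} use ∅
  b4 def {k,p} use {k,p}
  b5 def {a} use {a}
  b6 def {a} use ∅
  b7 def {a,m,p} use {a}
  b8 def {p} use {a,k}

Live sets:
  live b0: ∅→{a,k,p}
  live b1: {a,k,p}→{a,k,p}
  live b2: {a,k,p}→{a,k}
  live b3: {a,k,p}→{a,k,p}
  live b4: {a,k,p}→{a,k}
  live b5: {a,k}→{a,k}
  live b6: {k}→{a,k}
  live b7: {a}→∅
  live b8: {a,k}→∅

live-out(b3) = ["a", "k", "p"]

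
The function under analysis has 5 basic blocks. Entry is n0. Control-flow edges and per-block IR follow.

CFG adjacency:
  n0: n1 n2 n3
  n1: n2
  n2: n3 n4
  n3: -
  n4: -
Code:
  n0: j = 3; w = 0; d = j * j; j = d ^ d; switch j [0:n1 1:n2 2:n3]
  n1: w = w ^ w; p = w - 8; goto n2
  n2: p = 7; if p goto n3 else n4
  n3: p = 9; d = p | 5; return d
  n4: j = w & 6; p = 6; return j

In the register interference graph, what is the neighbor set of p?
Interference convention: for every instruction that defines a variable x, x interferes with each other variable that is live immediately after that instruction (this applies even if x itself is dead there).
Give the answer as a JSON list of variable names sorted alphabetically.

Answer: ["j", "w"]

Analysis:
def/use:
  n0: def={d,j,w} ue=∅
  n1: def={p,w} ue={w}
  n2: def={p} ue=∅
  n3: def={d,p} ue=∅
  n4: def={j,p} ue={w}

Live sets:
  n0 li=∅ lo={w}
  n1 li={w} lo={w}
  n2 li={w} lo={w}
  n3 li=∅ lo=∅
  n4 li={w} lo=∅

Interfere edges:
  d↔{w}
  j↔{p,w}
  p↔{j,w}
  w↔{d,j,p}

N(p) = ["j", "w"]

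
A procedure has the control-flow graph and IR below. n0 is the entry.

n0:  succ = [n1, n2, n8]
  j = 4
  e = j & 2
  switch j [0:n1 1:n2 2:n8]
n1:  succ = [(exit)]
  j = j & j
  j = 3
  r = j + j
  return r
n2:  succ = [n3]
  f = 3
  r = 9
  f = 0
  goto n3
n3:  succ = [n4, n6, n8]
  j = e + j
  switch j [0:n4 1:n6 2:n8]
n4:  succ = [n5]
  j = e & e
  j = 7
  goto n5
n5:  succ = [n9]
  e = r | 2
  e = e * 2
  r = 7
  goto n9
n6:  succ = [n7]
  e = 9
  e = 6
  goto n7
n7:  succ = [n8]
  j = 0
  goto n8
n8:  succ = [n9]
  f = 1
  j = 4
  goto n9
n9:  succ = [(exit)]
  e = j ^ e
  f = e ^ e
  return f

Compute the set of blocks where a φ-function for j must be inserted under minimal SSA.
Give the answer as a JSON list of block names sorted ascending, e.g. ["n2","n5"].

idom tree: n1←n0 n2←n0 n3←n2 n4←n3 n5←n4 n6←n3 n7←n6 n8←n0 n9←n0
Dom∩ at merges:
  n8: preds {n0,n3,n7}: {n0} ∩ {n0,n2,n3} ∩ {n0,n2,n3,n6,n7} = {n0}; idom=n0
  n9: preds {n5,n8}: {n0,n2,n3,n4,n5} ∩ {n0,n8} = {n0}; idom=n0

DF walk-up:
  n8←n0: walk · to n0
  n8←n3: walk n3→n2 to n0
  n8←n7: walk n7→n6→n3→n2 to n0
  n9←n5: walk n5→n4→n3→n2 to n0
  n9←n8: walk n8 to n0
  n0: DF=∅
  n1: DF=∅
  n2: DF={n8,n9}
  n3: DF={n8,n9}
  n4: DF={n9}
  n5: DF={n9}
  n6: DF={n8}
  n7: DF={n8}
  n8: DF={n9}
  n9: DF=∅

φ for j: defs {n0,n1,n3,n4,n7,n8}
  DF⁺ = {n8,n9}

Answer: ["n8", "n9"]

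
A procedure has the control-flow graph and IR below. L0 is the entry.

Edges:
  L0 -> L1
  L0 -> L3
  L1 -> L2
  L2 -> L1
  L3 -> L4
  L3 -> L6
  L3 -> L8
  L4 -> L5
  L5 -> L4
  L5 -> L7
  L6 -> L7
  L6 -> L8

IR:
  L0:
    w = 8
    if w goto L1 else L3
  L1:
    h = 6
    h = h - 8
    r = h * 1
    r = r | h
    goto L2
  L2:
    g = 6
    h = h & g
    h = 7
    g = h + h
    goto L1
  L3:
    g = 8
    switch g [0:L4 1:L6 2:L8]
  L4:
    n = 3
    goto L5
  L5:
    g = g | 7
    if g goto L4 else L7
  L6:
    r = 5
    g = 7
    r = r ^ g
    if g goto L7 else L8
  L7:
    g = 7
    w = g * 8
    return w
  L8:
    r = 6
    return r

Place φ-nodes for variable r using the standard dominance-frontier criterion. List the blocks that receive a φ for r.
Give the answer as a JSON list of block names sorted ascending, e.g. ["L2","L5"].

idom tree: L1←L0 L2←L1 L3←L0 L4←L3 L5←L4 L6←L3 L7←L3 L8←L3
Dom∩ at merges:
  L1: preds {L0,L2}: {L0} ∩ {L0,L1,L2} = {L0}; idom=L0
  L4: preds {L3,L5}: {L0,L3} ∩ {L0,L3,L4,L5} = {L0,L3}; idom=L3
  L7: preds {L5,L6}: {L0,L3,L4,L5} ∩ {L0,L3,L6} = {L0,L3}; idom=L3
  L8: preds {L3,L6}: {L0,L3} ∩ {L0,L3,L6} = {L0,L3}; idom=L3

Frontier:
  join L1 pred L0: · stop@L0
  join L1 pred L2: L2→L1 stop@L0
  join L4 pred L3: · stop@L3
  join L4 pred L5: L5→L4 stop@L3
  join L7 pred L5: L5→L4 stop@L3
  join L7 pred L6: L6 stop@L3
  join L8 pred L3: · stop@L3
  join L8 pred L6: L6 stop@L3
  L0 → ∅
  L1 → {L1}
  L2 → {L1}
  L3 → ∅
  L4 → {L4,L7}
  L5 → {L4,L7}
  L6 → {L7,L8}
  L7 → ∅
  L8 → ∅

φ for r: defs {L1,L6,L8}
  DF⁺ = {L1,L7,L8}

Answer: ["L1", "L7", "L8"]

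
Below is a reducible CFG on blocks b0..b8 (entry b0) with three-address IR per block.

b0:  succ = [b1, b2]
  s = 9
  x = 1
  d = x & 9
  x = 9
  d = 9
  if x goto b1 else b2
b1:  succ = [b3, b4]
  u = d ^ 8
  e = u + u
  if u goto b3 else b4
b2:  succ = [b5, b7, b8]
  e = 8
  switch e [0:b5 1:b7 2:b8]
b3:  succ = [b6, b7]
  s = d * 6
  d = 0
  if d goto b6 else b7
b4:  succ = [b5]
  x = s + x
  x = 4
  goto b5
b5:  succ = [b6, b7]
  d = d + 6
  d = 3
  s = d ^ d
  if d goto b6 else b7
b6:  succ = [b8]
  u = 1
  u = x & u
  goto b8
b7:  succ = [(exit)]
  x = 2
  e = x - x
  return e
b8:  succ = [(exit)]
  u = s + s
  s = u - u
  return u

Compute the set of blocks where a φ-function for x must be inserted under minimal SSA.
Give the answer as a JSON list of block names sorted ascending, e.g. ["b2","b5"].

Answer: ["b5", "b6", "b7", "b8"]

Derivation:
idom tree: b1←b0 b2←b0 b3←b1 b4←b1 b5←b0 b6←b0 b7←b0 b8←b0
Dom at joins:
  b5: preds {b2,b4}: {b0,b2} ∩ {b0,b1,b4} = {b0}; idom=b0
  b6: preds {b3,b5}: {b0,b1,b3} ∩ {b0,b5} = {b0}; idom=b0
  b7: preds {b2,b3,b5}: {b0,b2} ∩ {b0,b1,b3} ∩ {b0,b5} = {b0}; idom=b0
  b8: preds {b2,b6}: {b0,b2} ∩ {b0,b6} = {b0}; idom=b0

DF derivation:
  b5←b2: walk b2 to b0
  b5←b4: walk b4→b1 to b0
  b6←b3: walk b3→b1 to b0
  b6←b5: walk b5 to b0
  b7←b2: walk b2 to b0
  b7←b3: walk b3→b1 to b0
  b7←b5: walk b5 to b0
  b8←b2: walk b2 to b0
  b8←b6: walk b6 to b0
  DF(b0)=∅
  DF(b1)={b5,b6,b7}
  DF(b2)={b5,b7,b8}
  DF(b3)={b6,b7}
  DF(b4)={b5}
  DF(b5)={b6,b7}
  DF(b6)={b8}
  DF(b7)=∅
  DF(b8)=∅

φ for x: defs {b0,b4,b7}
  DF⁺ = {b5,b6,b7,b8}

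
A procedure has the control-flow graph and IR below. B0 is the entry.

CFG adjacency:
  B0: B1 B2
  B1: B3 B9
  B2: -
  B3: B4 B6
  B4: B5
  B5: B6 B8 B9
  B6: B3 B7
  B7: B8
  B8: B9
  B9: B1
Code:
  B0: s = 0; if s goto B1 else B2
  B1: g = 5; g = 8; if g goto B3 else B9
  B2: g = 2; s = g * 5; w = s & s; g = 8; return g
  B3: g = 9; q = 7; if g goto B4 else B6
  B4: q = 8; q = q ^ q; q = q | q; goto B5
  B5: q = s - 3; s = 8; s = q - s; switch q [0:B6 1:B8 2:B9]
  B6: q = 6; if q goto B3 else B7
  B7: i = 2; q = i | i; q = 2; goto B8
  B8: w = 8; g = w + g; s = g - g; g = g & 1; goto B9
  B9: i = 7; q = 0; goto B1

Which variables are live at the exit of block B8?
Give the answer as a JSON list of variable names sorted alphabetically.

def/use:
  B0: {s} / ∅
  B1: {g} / ∅
  B2: {g,s,w} / ∅
  B3: {g,q} / ∅
  B4: {q} / ∅
  B5: {q,s} / {s}
  B6: {q} / ∅
  B7: {i,q} / ∅
  B8: {g,s,w} / {g}
  B9: {i,q} / ∅

Liveness:
  B0 li=∅ lo={s}
  B1 li={s} lo={s}
  B2 li=∅ lo=∅
  B3 li={s} lo={g,s}
  B4 li={g,s} lo={g,s}
  B5 li={g,s} lo={g,s}
  B6 li={g,s} lo={g,s}
  B7 li={g} lo={g}
  B8 li={g} lo={s}
  B9 li={s} lo={s}

live-out(B8) = ["s"]

Answer: ["s"]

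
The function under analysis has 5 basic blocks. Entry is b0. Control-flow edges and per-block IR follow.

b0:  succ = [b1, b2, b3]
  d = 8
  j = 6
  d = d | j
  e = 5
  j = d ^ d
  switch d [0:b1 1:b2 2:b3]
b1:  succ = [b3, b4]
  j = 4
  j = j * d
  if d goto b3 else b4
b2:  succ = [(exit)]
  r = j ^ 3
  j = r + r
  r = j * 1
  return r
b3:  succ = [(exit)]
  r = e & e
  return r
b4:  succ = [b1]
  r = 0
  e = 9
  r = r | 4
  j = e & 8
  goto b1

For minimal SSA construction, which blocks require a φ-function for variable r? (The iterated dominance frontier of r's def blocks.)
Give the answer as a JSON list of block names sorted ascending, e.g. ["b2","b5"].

Answer: ["b1", "b3"]

Working:
idom tree: b1←b0 b2←b0 b3←b0 b4←b1
Join-block Dom:
  b1: preds {b0,b4}: {b0} ∩ {b0,b1,b4} = {b0}; idom=b0
  b3: preds {b0,b1}: {b0} ∩ {b0,b1} = {b0}; idom=b0

DF walk-up:
  join b1 pred b0: · stop@b0
  join b1 pred b4: b4→b1 stop@b0
  join b3 pred b0: · stop@b0
  join b3 pred b1: b1 stop@b0
  b0 → ∅
  b1 → {b1,b3}
  b2 → ∅
  b3 → ∅
  b4 → {b1}

φ for r: defs {b2,b3,b4}
  DF⁺ = {b1,b3}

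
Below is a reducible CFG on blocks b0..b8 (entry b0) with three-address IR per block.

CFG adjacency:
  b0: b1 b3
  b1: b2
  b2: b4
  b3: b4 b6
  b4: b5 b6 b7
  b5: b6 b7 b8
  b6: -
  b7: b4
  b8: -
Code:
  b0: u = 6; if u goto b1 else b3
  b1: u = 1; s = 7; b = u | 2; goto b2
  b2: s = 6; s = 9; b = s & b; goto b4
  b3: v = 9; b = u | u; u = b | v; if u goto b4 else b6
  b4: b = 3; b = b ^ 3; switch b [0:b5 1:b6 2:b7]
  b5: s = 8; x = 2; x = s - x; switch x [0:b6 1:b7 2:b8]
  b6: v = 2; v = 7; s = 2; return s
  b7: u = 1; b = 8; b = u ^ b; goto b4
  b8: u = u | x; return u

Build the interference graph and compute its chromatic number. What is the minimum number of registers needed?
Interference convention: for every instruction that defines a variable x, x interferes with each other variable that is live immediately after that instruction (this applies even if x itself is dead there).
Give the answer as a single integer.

def/use:
  b0 def {u} use ∅
  b1 def {b,s,u} use ∅
  b2 def {b,s} use {b}
  b3 def {b,u,v} use {u}
  b4 def {b} use ∅
  b5 def {s,x} use ∅
  b6 def {s,v} use ∅
  b7 def {b,u} use ∅
  b8 def {u} use {u,x}

Live sets:
  b0: in=∅ out={u}
  b1: in=∅ out={b,u}
  b2: in={b,u} out={u}
  b3: in={u} out={u}
  b4: in={u} out={u}
  b5: in={u} out={u,x}
  b6: in=∅ out=∅
  b7: in=∅ out={u}
  b8: in={u,x} out=∅

Interference:
  b: {s,u,v}
  s: {b,u,x}
  u: {b,s,v,x}
  v: {b,u}
  x: {s,u}

Colouring:
  clique {b,s,u} ⇒ need ≥ 3
  assign b→c1 s→c2 u→c0 v→c2 x→c1 — no edge inside a register ⇒ χ ≤ 3
  χ = 3

Answer: 3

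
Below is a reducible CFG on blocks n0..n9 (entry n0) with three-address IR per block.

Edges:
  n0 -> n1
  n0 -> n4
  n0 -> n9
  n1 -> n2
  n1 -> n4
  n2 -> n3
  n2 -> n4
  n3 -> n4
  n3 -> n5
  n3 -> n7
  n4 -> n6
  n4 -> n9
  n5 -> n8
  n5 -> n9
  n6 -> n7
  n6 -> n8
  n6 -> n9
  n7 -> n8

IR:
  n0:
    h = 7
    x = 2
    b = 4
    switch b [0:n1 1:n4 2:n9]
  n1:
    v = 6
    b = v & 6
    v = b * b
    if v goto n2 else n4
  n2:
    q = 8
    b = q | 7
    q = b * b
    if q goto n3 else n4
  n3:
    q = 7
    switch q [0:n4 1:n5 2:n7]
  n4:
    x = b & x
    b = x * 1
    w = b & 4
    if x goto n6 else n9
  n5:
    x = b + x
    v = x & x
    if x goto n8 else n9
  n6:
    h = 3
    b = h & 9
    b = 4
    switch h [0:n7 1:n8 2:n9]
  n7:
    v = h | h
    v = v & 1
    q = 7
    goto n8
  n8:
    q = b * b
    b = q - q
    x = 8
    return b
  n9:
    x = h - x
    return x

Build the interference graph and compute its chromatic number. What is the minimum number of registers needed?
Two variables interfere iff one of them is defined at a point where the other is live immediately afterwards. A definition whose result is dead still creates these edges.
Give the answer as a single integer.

Block summaries:
  n0: def={b,h,x} ue=∅
  n1: def={b,v} ue=∅
  n2: def={b,q} ue=∅
  n3: def={q} ue=∅
  n4: def={b,w,x} ue={b,x}
  n5: def={v,x} ue={b,x}
  n6: def={b,h} ue=∅
  n7: def={q,v} ue={h}
  n8: def={b,q,x} ue={b}
  n9: def={x} ue={h,x}

Backward fixpoint:
  live n0: ∅→{b,h,x}
  live n1: {h,x}→{b,h,x}
  live n2: {h,x}→{b,h,x}
  live n3: {b,h,x}→{b,h,x}
  live n4: {b,h,x}→{h,x}
  live n5: {b,h,x}→{b,h,x}
  live n6: {x}→{b,h,x}
  live n7: {b,h}→{b}
  live n8: {b}→∅
  live n9: {h,x}→∅

Interfere edges:
  b↔{h,q,v,x}
  h↔{b,q,v,w,x}
  q↔{b,h,x}
  v↔{b,h,x}
  w↔{h,x}
  x↔{b,h,q,v,w}

Registers:
  lower bound: {b,h,q,x} mutually conflict ⇒ χ ≥ 4
  assign b→R2 h→R0 q→R3 v→R3 w→R2 x→R1 — no edge inside a register ⇒ χ ≤ 4
  χ = 4

Answer: 4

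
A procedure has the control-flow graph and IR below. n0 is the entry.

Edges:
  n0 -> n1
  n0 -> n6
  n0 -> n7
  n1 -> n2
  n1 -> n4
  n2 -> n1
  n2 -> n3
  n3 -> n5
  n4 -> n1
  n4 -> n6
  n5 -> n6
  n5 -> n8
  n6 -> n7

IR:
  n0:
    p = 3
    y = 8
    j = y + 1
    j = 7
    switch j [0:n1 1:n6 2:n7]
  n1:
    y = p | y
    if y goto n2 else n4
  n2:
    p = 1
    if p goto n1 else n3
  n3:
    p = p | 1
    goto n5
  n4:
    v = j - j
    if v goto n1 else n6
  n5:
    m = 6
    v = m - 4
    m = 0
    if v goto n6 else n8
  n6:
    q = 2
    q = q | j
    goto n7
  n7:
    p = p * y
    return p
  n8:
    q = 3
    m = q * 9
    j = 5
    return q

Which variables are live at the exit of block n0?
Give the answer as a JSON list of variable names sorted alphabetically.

Answer: ["j", "p", "y"]

Working:
def/use:
  n0: {j,p,y} / ∅
  n1: {y} / {p,y}
  n2: {p} / ∅
  n3: {p} / {p}
  n4: {v} / {j}
  n5: {m,v} / ∅
  n6: {q} / {j}
  n7: {p} / {p,y}
  n8: {j,m,q} / ∅

Liveness:
  live n0: ∅→{j,p,y}
  live n1: {j,p,y}→{j,p,y}
  live n2: {j,y}→{j,p,y}
  live n3: {j,p,y}→{j,p,y}
  live n4: {j,p,y}→{j,p,y}
  live n5: {j,p,y}→{j,p,y}
  live n6: {j,p,y}→{p,y}
  live n7: {p,y}→∅
  live n8: ∅→∅

live-out(n0) = ["j", "p", "y"]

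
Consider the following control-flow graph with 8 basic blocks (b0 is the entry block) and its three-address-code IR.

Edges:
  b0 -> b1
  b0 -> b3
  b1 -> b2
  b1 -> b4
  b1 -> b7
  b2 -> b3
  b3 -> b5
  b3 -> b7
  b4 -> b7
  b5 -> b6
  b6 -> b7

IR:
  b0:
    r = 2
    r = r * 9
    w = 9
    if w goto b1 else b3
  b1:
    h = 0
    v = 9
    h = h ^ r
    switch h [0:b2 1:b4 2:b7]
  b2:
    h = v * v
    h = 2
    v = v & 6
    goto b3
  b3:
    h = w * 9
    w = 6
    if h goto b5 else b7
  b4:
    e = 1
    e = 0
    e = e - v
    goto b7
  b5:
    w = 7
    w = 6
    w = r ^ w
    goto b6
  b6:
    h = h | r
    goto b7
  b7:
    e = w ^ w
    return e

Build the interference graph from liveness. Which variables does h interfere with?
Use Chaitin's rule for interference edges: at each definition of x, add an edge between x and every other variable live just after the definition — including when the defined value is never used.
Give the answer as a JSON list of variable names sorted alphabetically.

Per-block:
  b0: {r,w} / ∅
  b1: {h,v} / {r}
  b2: {h,v} / {v}
  b3: {h,w} / {w}
  b4: {e} / {v}
  b5: {w} / {r}
  b6: {h} / {h,r}
  b7: {e} / {w}

Liveness:
  live b0: ∅→{r,w}
  live b1: {r,w}→{r,v,w}
  live b2: {r,v,w}→{r,w}
  live b3: {r,w}→{h,r,w}
  live b4: {v,w}→{w}
  live b5: {h,r}→{h,r,w}
  live b6: {h,r,w}→{w}
  live b7: {w}→∅

Interfere edges:
  e: {v,w}
  h: {r,v,w}
  r: {h,v,w}
  v: {e,h,r,w}
  w: {e,h,r,v}

N(h) = ["r", "v", "w"]

Answer: ["r", "v", "w"]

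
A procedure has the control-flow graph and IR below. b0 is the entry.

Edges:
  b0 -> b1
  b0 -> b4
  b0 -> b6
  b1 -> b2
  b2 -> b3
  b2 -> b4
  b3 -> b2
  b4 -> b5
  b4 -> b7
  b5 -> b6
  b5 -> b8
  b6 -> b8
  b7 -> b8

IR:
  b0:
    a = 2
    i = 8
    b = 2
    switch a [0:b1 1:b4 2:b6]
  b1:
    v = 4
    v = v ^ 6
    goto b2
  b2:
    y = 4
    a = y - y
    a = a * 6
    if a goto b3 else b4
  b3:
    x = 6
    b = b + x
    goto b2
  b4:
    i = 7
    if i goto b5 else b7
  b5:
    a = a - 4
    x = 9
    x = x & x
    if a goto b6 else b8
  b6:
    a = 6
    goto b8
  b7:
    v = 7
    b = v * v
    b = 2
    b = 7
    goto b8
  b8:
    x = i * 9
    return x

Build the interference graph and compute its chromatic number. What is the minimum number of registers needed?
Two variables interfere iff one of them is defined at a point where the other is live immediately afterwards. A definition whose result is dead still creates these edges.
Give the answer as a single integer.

Answer: 4

Working:
Block summaries:
  b0: {a,b,i} / ∅
  b1: {v} / ∅
  b2: {a,y} / ∅
  b3: {b,x} / {b}
  b4: {i} / ∅
  b5: {a,x} / {a}
  b6: {a} / ∅
  b7: {b,v} / ∅
  b8: {x} / {i}

Backward fixpoint:
  b0 li=∅ lo={a,b,i}
  b1 li={b} lo={b}
  b2 li={b} lo={a,b}
  b3 li={b} lo={b}
  b4 li={a} lo={a,i}
  b5 li={a,i} lo={i}
  b6 li={i} lo={i}
  b7 li={i} lo={i}
  b8 li={i} lo=∅

Conflict graph:
  a↔{b,i,x}
  b↔{a,i,v,x,y}
  i↔{a,b,v,x}
  v↔{b,i}
  x↔{a,b,i}
  y↔{b}

Registers:
  {a,b,i,x} pairwise interfere (4-clique) ⇒ χ ≥ 4
  4-colouring: r0={b}  r1={i,y}  r2={a,v}  r3={x}
  χ = 4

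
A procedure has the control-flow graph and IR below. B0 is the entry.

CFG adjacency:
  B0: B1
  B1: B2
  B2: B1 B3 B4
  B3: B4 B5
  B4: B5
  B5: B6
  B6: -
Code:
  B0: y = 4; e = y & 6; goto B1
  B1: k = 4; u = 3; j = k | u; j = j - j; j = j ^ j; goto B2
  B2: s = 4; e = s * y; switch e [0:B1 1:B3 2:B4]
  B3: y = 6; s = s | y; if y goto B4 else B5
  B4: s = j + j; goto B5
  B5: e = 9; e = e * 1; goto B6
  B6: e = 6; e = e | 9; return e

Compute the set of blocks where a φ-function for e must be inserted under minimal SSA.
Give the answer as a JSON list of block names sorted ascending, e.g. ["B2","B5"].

idom tree: B1←B0 B2←B1 B3←B2 B4←B2 B5←B2 B6←B5
Dom∩ at merges:
  B1: preds {B0,B2}: {B0} ∩ {B0,B1,B2} = {B0}; idom=B0
  B4: preds {B2,B3}: {B0,B1,B2} ∩ {B0,B1,B2,B3} = {B0,B1,B2}; idom=B2
  B5: preds {B3,B4}: {B0,B1,B2,B3} ∩ {B0,B1,B2,B4} = {B0,B1,B2}; idom=B2

DF derivation:
  B1←B0: walk · to B0
  B1←B2: walk B2→B1 to B0
  B4←B2: walk · to B2
  B4←B3: walk B3 to B2
  B5←B3: walk B3 to B2
  B5←B4: walk B4 to B2
  B0 → ∅
  B1 → {B1}
  B2 → {B1}
  B3 → {B4,B5}
  B4 → {B5}
  B5 → ∅
  B6 → ∅

φ for e: defs {B0,B2,B5,B6}
  DF⁺ = {B1}

Answer: ["B1"]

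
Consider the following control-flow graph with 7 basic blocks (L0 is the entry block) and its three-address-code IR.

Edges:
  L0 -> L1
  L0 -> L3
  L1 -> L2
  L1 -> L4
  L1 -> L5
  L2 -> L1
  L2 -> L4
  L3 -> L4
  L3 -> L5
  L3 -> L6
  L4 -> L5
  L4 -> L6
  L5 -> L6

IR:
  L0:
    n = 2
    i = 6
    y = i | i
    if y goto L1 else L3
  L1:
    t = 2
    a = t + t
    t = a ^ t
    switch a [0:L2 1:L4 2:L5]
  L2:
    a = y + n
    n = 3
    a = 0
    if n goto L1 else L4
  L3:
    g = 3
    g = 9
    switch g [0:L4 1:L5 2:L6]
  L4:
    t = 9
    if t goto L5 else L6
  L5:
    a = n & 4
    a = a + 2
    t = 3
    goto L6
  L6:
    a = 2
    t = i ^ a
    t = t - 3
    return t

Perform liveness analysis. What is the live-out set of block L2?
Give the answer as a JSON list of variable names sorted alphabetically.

Answer: ["i", "n", "y"]

Derivation:
Block summaries:
  L0 def {i,n,y} use ∅
  L1 def {a,t} use ∅
  L2 def {a,n} use {n,y}
  L3 def {g} use ∅
  L4 def {t} use ∅
  L5 def {a,t} use {n}
  L6 def {a,t} use {i}

Live sets:
  L0: in=∅ out={i,n,y}
  L1: in={i,n,y} out={i,n,y}
  L2: in={i,n,y} out={i,n,y}
  L3: in={i,n} out={i,n}
  L4: in={i,n} out={i,n}
  L5: in={i,n} out={i}
  L6: in={i} out=∅

live-out(L2) = ["i", "n", "y"]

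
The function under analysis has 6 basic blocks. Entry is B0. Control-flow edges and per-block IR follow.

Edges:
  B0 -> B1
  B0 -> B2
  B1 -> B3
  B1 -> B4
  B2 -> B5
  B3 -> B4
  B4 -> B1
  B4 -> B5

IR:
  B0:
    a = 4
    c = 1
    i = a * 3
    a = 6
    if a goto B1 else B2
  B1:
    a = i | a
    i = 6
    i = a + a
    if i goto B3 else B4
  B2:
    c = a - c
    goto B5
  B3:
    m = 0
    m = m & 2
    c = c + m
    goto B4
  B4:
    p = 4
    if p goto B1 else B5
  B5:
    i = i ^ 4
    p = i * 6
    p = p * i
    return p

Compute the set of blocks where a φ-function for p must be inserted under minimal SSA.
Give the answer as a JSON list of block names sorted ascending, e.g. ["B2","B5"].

idom tree: B1←B0 B2←B0 B3←B1 B4←B1 B5←B0
Join-block Dom:
  B1: preds {B0,B4}: {B0} ∩ {B0,B1,B4} = {B0}; idom=B0
  B4: preds {B1,B3}: {B0,B1} ∩ {B0,B1,B3} = {B0,B1}; idom=B1
  B5: preds {B2,B4}: {B0,B2} ∩ {B0,B1,B4} = {B0}; idom=B0

DF derivation:
  B1←B0: walk · to B0
  B1←B4: walk B4→B1 to B0
  B4←B1: walk · to B1
  B4←B3: walk B3 to B1
  B5←B2: walk B2 to B0
  B5←B4: walk B4→B1 to B0
  DF(B0)=∅
  DF(B1)={B1,B5}
  DF(B2)={B5}
  DF(B3)={B4}
  DF(B4)={B1,B5}
  DF(B5)=∅

φ for p: defs {B4,B5}
  DF⁺ = {B1,B5}

Answer: ["B1", "B5"]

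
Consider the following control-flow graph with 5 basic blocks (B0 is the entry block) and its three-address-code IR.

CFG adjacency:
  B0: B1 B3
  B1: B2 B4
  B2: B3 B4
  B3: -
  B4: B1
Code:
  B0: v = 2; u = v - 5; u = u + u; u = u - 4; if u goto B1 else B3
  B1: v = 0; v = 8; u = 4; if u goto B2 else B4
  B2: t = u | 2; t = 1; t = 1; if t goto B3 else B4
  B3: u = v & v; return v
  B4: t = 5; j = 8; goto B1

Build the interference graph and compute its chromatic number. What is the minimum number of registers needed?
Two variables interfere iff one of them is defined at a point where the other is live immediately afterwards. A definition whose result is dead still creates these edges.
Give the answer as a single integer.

def/use:
  B0 def {u,v} use ∅
  B1 def {u,v} use ∅
  B2 def {t} use {u}
  B3 def {u} use {v}
  B4 def {j,t} use ∅

Backward fixpoint:
  B0 li=∅ lo={v}
  B1 li=∅ lo={u,v}
  B2 li={u,v} lo={v}
  B3 li={v} lo=∅
  B4 li=∅ lo=∅

Interfere edges:
  j: ∅
  t: {v}
  u: {v}
  v: {t,u}

Chromatic number:
  lower bound: {t,v} mutually conflict ⇒ χ ≥ 2
  2-colouring: r0={j,v}  r1={t,u}
  χ = 2

Answer: 2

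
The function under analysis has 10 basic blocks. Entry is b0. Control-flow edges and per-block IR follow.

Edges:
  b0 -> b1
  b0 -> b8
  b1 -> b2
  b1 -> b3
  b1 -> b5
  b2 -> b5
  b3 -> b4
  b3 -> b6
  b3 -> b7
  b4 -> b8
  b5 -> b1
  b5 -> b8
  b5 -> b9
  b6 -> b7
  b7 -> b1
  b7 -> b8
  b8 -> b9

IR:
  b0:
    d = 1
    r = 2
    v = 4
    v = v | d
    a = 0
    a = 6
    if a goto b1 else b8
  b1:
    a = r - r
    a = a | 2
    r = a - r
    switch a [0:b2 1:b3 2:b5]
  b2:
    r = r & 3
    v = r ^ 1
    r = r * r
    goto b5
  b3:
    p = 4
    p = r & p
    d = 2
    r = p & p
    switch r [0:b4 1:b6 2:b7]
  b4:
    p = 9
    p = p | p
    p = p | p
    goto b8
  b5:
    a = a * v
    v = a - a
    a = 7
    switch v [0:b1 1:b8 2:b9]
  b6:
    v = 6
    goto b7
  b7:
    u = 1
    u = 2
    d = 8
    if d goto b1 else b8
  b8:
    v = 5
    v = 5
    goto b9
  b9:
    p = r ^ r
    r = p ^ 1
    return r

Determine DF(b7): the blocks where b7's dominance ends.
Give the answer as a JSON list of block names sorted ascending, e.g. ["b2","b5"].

idom tree: b1←b0 b2←b1 b3←b1 b4←b3 b5←b1 b6←b3 b7←b3 b8←b0 b9←b0
Join-block Dom:
  b1: preds {b0,b5,b7}: {b0} ∩ {b0,b1,b5} ∩ {b0,b1,b3,b7} = {b0}; idom=b0
  b5: preds {b1,b2}: {b0,b1} ∩ {b0,b1,b2} = {b0,b1}; idom=b1
  b7: preds {b3,b6}: {b0,b1,b3} ∩ {b0,b1,b3,b6} = {b0,b1,b3}; idom=b3
  b8: preds {b0,b4,b5,b7}: {b0} ∩ {b0,b1,b3,b4} ∩ {b0,b1,b5} ∩ {b0,b1,b3,b7} = {b0}; idom=b0
  b9: preds {b5,b8}: {b0,b1,b5} ∩ {b0,b8} = {b0}; idom=b0

DF derivation:
  b1←b0: walk · to b0
  b1←b5: walk b5→b1 to b0
  b1←b7: walk b7→b3→b1 to b0
  b5←b1: walk · to b1
  b5←b2: walk b2 to b1
  b7←b3: walk · to b3
  b7←b6: walk b6 to b3
  b8←b0: walk · to b0
  b8←b4: walk b4→b3→b1 to b0
  b8←b5: walk b5→b1 to b0
  b8←b7: walk b7→b3→b1 to b0
  b9←b5: walk b5→b1 to b0
  b9←b8: walk b8 to b0
  b0 → ∅
  b1 → {b1,b8,b9}
  b2 → {b5}
  b3 → {b1,b8}
  b4 → {b8}
  b5 → {b1,b8,b9}
  b6 → {b7}
  b7 → {b1,b8}
  b8 → {b9}
  b9 → ∅

DF(b7) = ["b1", "b8"]

Answer: ["b1", "b8"]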